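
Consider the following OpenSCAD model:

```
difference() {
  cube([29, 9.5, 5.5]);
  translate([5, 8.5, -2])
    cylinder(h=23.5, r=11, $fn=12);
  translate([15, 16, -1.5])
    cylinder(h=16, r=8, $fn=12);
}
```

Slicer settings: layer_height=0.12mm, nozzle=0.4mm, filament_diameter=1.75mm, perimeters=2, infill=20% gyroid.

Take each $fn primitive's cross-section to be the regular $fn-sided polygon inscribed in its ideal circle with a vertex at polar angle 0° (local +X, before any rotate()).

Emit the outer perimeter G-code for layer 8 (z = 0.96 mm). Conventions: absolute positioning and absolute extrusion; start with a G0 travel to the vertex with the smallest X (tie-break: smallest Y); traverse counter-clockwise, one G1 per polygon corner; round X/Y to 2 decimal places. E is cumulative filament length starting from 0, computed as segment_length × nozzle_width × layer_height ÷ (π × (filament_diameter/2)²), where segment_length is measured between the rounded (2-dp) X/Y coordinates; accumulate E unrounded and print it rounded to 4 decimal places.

G0 X11.53 Y0.00 Z0.96
G1 X29.00 Y0.00 E0.3486
G1 X29.00 Y9.50 E0.5382
G1 X19.43 Y9.50 E0.7292
G1 X19.00 Y9.07 E0.7413
G1 X15.93 Y8.25 E0.8047
G1 X14.53 Y3.00 E0.9132
G1 X11.53 Y0.00 E0.9978

At z = 0.96 mm: the cube is present — its section is the full 29×9.5 rectangle; the r=11 cylinder at (5, 8.5) gives a regular 12-gon of circumradius 11 (constant along its height); the cylinder at (15, 16): section is a regular 12-gon, circumradius r=8; Subtracting the remaining from the first: starting from the 29×9.5 cube, the r=11 cylinder at (5, 8.5) partially overlaps it — only the 138.89 mm² overlap (of its 363.00 mm²) is removed, clipping the outline; the r=8 cylinder at (15, 16) partially overlaps it — only the 2.72 mm² overlap (of its 192.00 mm²) is removed, clipping the outline — 1 connected region. The outline is a single polygon with 7 vertices. Extrusion per mm of travel: 0.4 × 0.12 / (π × 0.875²) = 0.019956. Accumulating E over each segment gives final E = 0.9978.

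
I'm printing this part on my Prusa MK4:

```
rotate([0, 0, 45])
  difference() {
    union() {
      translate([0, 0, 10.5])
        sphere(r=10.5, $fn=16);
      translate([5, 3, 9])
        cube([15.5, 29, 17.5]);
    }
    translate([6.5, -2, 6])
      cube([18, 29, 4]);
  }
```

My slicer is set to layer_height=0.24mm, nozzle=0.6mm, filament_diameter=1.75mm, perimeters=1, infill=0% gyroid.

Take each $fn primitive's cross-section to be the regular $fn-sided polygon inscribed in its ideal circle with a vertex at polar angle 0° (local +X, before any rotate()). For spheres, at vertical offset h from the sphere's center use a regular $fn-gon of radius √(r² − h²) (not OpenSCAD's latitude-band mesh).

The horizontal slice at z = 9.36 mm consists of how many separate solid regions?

At z = 9.36 mm: the r=10.5 sphere contributes a regular 16-gon of circumradius √(10.5²−1.14²) = 10.438; the cube at (5, 3) (footprint 15.5×29) is included at this height; Combining (union): the regions partially overlap (shared area 18.50 mm²), so overlapping operands fuse into one piece — 1 connected region; the cube at (6.5, -2) (footprint 18×29) is included at this height; Subtracting the remaining from the first: starting from that combined region, the 18×29 cube at (6.5, -2) partially overlaps it — only the 354.40 mm² overlap (of its 522.00 mm²) is removed, clipping the outline — 1 connected region; (whole slice rotated 45° about Z — lengths, areas and connectivity unchanged). The result has 1 disconnected region.

1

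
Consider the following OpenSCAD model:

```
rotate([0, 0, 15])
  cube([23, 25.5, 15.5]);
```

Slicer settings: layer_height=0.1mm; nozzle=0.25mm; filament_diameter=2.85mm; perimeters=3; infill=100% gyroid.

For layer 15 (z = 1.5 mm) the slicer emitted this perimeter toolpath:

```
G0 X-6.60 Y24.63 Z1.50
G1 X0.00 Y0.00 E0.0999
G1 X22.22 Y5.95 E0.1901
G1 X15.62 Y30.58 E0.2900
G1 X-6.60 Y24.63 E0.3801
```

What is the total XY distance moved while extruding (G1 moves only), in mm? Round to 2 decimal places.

Sum the Euclidean lengths of each G1 segment: total = 97.00 mm.

97.00 mm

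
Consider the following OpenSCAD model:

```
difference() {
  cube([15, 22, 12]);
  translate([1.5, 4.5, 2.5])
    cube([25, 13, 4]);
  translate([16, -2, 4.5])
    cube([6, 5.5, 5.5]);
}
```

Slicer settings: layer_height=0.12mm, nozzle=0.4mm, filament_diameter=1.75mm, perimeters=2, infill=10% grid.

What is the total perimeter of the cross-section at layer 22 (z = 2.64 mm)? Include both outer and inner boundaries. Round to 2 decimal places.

101.00 mm

At z = 2.64 mm: the 15×22 cube contributes its full rectangle (perimeter 74.00 mm); the 25×13 cube at (1.5, 4.5) contributes its full rectangle (perimeter 76.00 mm); the cube at (16, -2) is absent (z outside [4.5, 10]); Subtracting the remaining from the first: starting from the 15×22 cube, the 25×13 cube at (1.5, 4.5) partially overlaps it — only the 175.50 mm² overlap (of its 325.00 mm²) is removed, clipping the outline — boundary = 101.00 mm. Overall, the cross-section is a single solid region. Total boundary length (outer) = 101.00 mm.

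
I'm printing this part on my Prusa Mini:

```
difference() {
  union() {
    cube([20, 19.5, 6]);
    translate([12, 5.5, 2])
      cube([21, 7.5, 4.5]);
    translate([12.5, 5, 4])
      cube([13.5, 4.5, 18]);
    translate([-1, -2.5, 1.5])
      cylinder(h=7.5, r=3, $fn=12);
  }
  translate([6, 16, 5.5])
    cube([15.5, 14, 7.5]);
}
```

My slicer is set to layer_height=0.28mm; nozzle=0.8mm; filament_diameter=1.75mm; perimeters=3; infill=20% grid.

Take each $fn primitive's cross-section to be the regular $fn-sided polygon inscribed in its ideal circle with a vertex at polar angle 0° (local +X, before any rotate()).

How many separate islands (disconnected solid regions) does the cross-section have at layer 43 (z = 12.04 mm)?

At z = 12.04 mm: the cube does not reach this height (z outside [0, 6]); the cube at (12, 5.5) does not reach this height (z outside [2, 6.5]); the cube at (12.5, 5) (footprint 13.5×4.5) is included at this height; the cylinder at (-1, -2.5) is absent (z outside [1.5, 9]); Taking the union: only the 13.5×4.5 cube at (12.5, 5) is present, so the union is just that shape — 1 connected region; the cube at (6, 16) (footprint 15.5×14) is included at this height; Subtracting the remaining from the first: starting from the result so far, the 15.5×14 cube at (6, 16) misses the remaining region (no effect) — 1 connected region. Overall, the cross-section is a single solid region. Island count = 1.

1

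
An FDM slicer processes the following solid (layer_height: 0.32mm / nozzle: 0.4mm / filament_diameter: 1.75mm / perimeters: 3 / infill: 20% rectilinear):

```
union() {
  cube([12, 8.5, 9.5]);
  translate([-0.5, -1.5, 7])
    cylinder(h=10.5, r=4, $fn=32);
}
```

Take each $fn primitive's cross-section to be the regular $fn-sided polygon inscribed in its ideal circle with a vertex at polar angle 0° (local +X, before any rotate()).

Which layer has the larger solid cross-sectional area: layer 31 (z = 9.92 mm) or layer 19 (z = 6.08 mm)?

layer 19 (z = 6.08 mm)

Layer 31 (z = 9.92): the cube is absent (z outside [0, 9.5]); the cylinder at (-0.5, -1.5): section is a regular 32-gon, circumradius r=4 (area = (32/2)·4.000²·sin(360°/32) = 49.94 mm²); Taking the union: only the r=4 cylinder at (-0.5, -1.5) is present, so the union is just that shape — area = 49.94 mm². So its area = 49.94 mm². Layer 19 (z = 6.08): the cube is present — its section is the full 12×8.5 rectangle (area 102.00 mm²); the cylinder at (-0.5, -1.5) is not intersected at this z (z outside [7, 17.5]); Merging all regions: only the 12×8.5 cube is present, so the union is just that shape — area = 102.00 mm². So its area = 102.00 mm². Layer 19 is larger (102.00 vs 49.94 mm²).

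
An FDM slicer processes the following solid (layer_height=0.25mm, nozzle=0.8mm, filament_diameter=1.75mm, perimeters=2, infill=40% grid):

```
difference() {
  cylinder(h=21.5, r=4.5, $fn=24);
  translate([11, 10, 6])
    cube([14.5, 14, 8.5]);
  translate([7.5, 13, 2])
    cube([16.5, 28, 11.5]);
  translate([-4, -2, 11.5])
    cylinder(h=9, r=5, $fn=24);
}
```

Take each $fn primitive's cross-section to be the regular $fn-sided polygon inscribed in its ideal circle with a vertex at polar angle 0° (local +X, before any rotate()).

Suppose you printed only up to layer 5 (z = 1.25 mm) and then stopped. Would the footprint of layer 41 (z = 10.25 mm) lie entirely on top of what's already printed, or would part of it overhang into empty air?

Compare the two slices. At z = 1.25: the r=4.5 cylinder contributes a regular 24-gon of circumradius 4.5 (area = (24/2)·4.500²·sin(360°/24) = 62.89 mm²); the cube at (11, 10) is not intersected at this z (z outside [6, 14.5]); the cube at (7.5, 13) is not intersected at this z (z outside [2, 13.5]); the cylinder at (-4, -2) is absent (z outside [11.5, 20.5]); After the difference (first − rest): none of the subtracted shapes is present at this height, so the r=4.5 cylinder is unchanged — area = 62.89 mm². At z = 10.25: the r=4.5 cylinder gives a regular 24-gon of circumradius 4.5 (constant along its height) (area = (24/2)·4.500²·sin(360°/24) = 62.89 mm²); the cube at (11, 10) (footprint 14.5×14) is included at this height (area 203.00 mm²); the cube at (7.5, 13) (footprint 16.5×28) is included at this height (area 462.00 mm²); the cylinder at (-4, -2) is absent (z outside [11.5, 20.5]); Subtracting the remaining from the first: starting from the r=4.5 cylinder (62.89 mm²), the 14.5×14 cube at (11, 10) misses the remaining region (no effect); the 16.5×28 cube at (7.5, 13) misses the remaining region (no effect) — area = 62.89 mm². Checking containment: the cross-section at z = 10.25 is a subset of the cross-section at z = 1.25.

entirely on top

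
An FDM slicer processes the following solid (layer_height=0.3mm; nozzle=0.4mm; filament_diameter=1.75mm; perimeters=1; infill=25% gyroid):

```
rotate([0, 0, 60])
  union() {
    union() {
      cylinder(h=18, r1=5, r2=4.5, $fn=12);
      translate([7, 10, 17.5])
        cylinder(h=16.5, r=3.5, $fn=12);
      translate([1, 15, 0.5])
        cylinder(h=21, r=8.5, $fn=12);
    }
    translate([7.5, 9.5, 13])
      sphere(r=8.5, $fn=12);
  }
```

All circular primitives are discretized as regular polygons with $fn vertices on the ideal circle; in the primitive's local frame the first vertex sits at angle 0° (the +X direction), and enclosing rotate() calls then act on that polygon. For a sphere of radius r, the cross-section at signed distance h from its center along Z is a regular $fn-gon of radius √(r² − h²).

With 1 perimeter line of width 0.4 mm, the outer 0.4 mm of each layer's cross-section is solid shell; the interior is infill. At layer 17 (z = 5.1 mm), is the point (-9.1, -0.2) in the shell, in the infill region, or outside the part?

outside

At z = 5.1 mm: the cone: at t=0.283 of its height the radius interpolates to r₁+(r₂−r₁)t = 4.858, giving a regular 12-gon of that circumradius; the cylinder at (7, 10) is not intersected at this z (z outside [17.5, 34]); the r=8.5 cylinder at (1, 15) gives a regular 12-gon of circumradius 8.5 (constant along its height); Taking the union: the 2 present regions are separate (no shared area or edge), so areas and boundary lengths simply add and each stays a separate island — 2 connected regions; the r=8.5 sphere at (7.5, 9.5) slices to a regular 12-gon of circumradius 3.137 (√(r²−h²) with h=7.9 from center); Merging all regions: the regions partially overlap (shared area 12.43 mm²), so overlapping operands fuse into one piece — 2 connected regions; (rotated 60° about Z; rotation is an isometry so areas/perimeters/island counts are preserved). Overall, the cross-section has 2 separate islands. Undo the 60° rotation: the query point maps to (-4.723, 7.781) in the un-rotated model frame. The nearest boundary edge runs (-3.25, 7.64)→(-6.36, 10.75); distance from the point to it = 0.94 mm. The point is not inside any of the regions above, so it lies outside the cross-section (0.94 mm from the nearest boundary).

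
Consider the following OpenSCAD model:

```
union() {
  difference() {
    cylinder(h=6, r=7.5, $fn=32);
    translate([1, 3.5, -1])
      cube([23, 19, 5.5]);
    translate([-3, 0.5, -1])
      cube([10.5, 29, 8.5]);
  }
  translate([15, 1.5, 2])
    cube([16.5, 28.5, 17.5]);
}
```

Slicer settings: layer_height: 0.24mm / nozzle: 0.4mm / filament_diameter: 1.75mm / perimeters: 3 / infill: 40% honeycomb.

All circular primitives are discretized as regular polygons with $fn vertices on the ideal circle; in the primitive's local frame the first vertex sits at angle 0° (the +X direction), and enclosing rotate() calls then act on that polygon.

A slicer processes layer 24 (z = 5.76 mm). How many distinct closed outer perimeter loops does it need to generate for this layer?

At z = 5.76 mm: the cylinder: section is a regular 32-gon, circumradius r=7.5; the cube at (1, 3.5) does not reach this height (z outside [-1, 4.5]); the cube at (-3, 0.5) is present — its section is the full 10.5×29 rectangle; Subtracting the remaining from the first: starting from the r=7.5 cylinder, the 10.5×29 cube at (-3, 0.5) partially overlaps it — only the 60.47 mm² overlap (of its 304.50 mm²) is removed, clipping the outline — 1 connected region; the cube at (15, 1.5) (footprint 16.5×28.5) is included at this height; Merging all regions: the 2 present regions are separate (no shared area or edge), so areas and boundary lengths simply add and each stays a separate island — 2 connected regions. The result has 2 disconnected regions.

2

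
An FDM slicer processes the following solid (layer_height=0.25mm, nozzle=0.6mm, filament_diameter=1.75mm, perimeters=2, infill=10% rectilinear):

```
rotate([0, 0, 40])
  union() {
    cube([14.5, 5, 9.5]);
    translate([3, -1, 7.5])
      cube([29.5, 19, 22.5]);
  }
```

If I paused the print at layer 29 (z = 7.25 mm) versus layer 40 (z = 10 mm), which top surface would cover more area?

layer 40 (z = 10 mm)

Layer 29 (z = 7.25): the cube is present — its section is the full 14.5×5 rectangle (area 72.50 mm²); the cube at (3, -1) is not intersected at this z (z outside [7.5, 30]); Merging all regions: only the 14.5×5 cube is present, so the union is just that shape — area = 72.50 mm²; (whole slice rotated 40° about Z — lengths, areas and connectivity unchanged). So its area = 72.50 mm². Layer 40 (z = 10): the cube is not intersected at this z (z outside [0, 9.5]); the cube at (3, -1) is present — its section is the full 29.5×19 rectangle (area 560.50 mm²); Combining (union): only the 29.5×19 cube at (3, -1) is present, so the union is just that shape — area = 560.50 mm²; (rotated 40° about Z; rotation is an isometry so areas/perimeters/island counts are preserved). So its area = 560.50 mm². Layer 40 is larger (560.50 vs 72.50 mm²).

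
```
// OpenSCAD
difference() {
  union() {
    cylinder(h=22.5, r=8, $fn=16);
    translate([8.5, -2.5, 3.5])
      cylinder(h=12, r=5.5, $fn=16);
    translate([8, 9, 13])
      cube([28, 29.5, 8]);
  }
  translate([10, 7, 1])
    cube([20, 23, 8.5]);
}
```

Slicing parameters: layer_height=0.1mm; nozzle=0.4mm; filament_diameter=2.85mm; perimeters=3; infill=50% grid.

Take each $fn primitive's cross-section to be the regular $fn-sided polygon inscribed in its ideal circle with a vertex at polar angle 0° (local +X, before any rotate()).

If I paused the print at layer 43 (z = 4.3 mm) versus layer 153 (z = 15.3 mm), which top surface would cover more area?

Layer 43 (z = 4.3): the r=8 cylinder contributes a regular 16-gon of circumradius 8 (area = (16/2)·8.000²·sin(360°/16) = 195.93 mm²); the cylinder at (8.5, -2.5): section is a regular 16-gon, circumradius r=5.5 (area = (16/2)·5.500²·sin(360°/16) = 92.61 mm²); the cube at (8, 9) does not reach this height (z outside [13, 21]); Combining (union): the regions partially overlap — summed areas 288.54 mm² minus the doubly-counted overlap 29.94 mm² gives 258.61 mm² — area = 258.61 mm²; the cube at (10, 7) (footprint 20×23) is included at this height (area 460.00 mm²); After the difference (first − rest): starting from that combined region (258.61 mm²), the 20×23 cube at (10, 7) misses the remaining region (no effect) — area = 258.61 mm². So its area = 258.61 mm². Layer 153 (z = 15.3): the r=8 cylinder gives a regular 16-gon of circumradius 8 (constant along its height) (area = (16/2)·8.000²·sin(360°/16) = 195.93 mm²); the r=5.5 cylinder at (8.5, -2.5) gives a regular 16-gon of circumradius 5.5 (constant along its height) (area = (16/2)·5.500²·sin(360°/16) = 92.61 mm²); the 28×29.5 cube at (8, 9) contributes its full rectangle (area 826.00 mm²); Taking the union: the regions partially overlap — summed areas 1114.54 mm² minus the doubly-counted overlap 29.94 mm² gives 1084.61 mm² — area = 1084.61 mm²; the cube at (10, 7) does not reach this height (z outside [1, 9.5]); Taking the first minus the rest: none of the subtracted shapes is present at this height, so that combined region is unchanged — area = 1084.61 mm². So its area = 1084.61 mm². Layer 153 is larger (1084.61 vs 258.61 mm²).

layer 153 (z = 15.3 mm)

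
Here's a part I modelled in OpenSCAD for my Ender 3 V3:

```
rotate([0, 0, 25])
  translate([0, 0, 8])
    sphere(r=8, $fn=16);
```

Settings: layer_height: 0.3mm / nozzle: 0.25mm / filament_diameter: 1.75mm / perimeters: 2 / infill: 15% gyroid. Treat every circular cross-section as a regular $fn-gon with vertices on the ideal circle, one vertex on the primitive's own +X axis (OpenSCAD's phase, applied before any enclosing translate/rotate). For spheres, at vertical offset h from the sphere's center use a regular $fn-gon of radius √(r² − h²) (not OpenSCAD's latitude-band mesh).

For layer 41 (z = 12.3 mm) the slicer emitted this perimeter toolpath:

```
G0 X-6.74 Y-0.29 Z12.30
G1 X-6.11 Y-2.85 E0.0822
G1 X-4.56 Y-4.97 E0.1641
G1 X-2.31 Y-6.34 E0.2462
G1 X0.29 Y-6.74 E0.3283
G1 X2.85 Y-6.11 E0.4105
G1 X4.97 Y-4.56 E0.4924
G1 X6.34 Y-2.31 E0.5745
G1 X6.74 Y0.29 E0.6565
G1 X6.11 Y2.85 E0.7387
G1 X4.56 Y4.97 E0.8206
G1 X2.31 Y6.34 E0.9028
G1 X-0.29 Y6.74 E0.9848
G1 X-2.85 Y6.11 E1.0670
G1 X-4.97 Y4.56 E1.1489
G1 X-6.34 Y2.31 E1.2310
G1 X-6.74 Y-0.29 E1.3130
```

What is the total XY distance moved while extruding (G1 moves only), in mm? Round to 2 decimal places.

42.11 mm

Sum the Euclidean lengths of each G1 segment: total = 42.11 mm.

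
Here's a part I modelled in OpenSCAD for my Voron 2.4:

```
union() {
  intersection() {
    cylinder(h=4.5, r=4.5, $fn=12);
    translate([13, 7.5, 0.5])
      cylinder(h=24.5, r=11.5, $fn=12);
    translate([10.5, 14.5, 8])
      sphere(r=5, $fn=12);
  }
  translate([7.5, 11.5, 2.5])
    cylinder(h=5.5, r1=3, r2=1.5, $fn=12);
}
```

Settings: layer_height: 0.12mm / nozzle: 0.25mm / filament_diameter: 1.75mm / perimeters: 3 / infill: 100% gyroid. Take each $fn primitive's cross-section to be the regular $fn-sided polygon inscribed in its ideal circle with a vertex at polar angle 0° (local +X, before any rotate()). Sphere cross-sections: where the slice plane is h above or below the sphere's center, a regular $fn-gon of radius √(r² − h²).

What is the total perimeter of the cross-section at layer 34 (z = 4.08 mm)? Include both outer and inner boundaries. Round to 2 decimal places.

15.96 mm

At z = 4.08 mm: the cylinder: section is a regular 12-gon, circumradius r=4.5 (perimeter = 2·12·4.500·sin(180°/12) = 27.95 mm); the cylinder at (13, 7.5): section is a regular 12-gon, circumradius r=11.5 (perimeter = 2·12·11.500·sin(180°/12) = 71.43 mm); the sphere at (10.5, 14.5): section is a regular 12-gon, circumradius = √(r²−h²) = √(5²−3.92²) = 3.104 (perimeter = 2·12·3.104·sin(180°/12) = 19.28 mm); After intersecting: the r=11.5 cylinder at (13, 7.5) partially overlaps the r=4.5 cylinder; clipping to the common part keeps 1.84 mm²; the r=5 sphere at (10.5, 14.5) does not overlap the running intersection (empty) — nothing remains; the cone at (7.5, 11.5) contributes a regular 12-gon of circumradius 2.569 (interpolated between r1=3 and r2=1.5 at t=0.287) (perimeter = 2·12·2.569·sin(180°/12) = 15.96 mm); Combining (union): only the cone at (7.5, 11.5) is present, so the union is just that shape — boundary = 15.96 mm. Overall, the cross-section is a single solid region. Total boundary length (outer) = 15.96 mm.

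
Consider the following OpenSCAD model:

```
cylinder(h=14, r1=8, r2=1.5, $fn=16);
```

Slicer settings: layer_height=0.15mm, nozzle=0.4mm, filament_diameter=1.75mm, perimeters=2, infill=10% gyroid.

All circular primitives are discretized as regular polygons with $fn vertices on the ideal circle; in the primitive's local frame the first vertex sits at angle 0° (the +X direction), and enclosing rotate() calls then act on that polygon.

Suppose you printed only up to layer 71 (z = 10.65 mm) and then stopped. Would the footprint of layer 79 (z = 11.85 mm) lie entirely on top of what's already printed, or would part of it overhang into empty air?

entirely on top

Compare the two slices. At z = 10.65: the cone contributes a regular 16-gon of circumradius 3.055 (interpolated between r1=8 and r2=1.5 at t=0.761) (area = (16/2)·3.055²·sin(360°/16) = 28.58 mm²). At z = 11.85: the cone contributes a regular 16-gon of circumradius 2.498 (interpolated between r1=8 and r2=1.5 at t=0.846) (area = (16/2)·2.498²·sin(360°/16) = 19.11 mm²). Checking containment: the cross-section at z = 11.85 is a subset of the cross-section at z = 10.65.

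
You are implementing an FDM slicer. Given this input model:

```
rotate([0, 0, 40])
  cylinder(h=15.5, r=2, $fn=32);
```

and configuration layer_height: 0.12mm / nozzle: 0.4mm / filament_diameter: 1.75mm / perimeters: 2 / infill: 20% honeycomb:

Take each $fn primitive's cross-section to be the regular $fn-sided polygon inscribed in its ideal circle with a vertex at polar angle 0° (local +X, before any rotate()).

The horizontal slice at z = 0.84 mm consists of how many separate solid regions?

1

At z = 0.84 mm: the cylinder: section is a regular 32-gon, circumradius r=2; (rotated 40° about Z; rotation is an isometry so areas/perimeters/island counts are preserved). The result has 1 disconnected region.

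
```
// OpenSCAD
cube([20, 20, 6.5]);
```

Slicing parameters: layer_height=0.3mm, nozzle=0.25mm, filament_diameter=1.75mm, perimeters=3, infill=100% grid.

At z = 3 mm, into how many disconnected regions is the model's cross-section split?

At z = 3 mm: the cube is present — its section is the full 20×20 rectangle. The result has 1 disconnected region.

1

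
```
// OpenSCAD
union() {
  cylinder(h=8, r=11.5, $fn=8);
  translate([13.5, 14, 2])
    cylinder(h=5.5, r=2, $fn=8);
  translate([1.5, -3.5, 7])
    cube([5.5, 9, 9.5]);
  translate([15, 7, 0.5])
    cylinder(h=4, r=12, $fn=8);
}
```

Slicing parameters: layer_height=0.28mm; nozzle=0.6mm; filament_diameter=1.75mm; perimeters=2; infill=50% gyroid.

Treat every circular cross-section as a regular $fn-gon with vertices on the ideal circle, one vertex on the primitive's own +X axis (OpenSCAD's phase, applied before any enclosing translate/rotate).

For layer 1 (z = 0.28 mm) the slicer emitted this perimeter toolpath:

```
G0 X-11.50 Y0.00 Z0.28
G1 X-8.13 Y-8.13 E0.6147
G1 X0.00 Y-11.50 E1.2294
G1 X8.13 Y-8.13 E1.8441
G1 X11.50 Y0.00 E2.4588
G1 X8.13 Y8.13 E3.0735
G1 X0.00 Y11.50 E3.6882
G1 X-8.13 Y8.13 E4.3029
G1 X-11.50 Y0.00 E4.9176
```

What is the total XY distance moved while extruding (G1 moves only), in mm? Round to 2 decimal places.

Sum the Euclidean lengths of each G1 segment: total = 70.41 mm.

70.41 mm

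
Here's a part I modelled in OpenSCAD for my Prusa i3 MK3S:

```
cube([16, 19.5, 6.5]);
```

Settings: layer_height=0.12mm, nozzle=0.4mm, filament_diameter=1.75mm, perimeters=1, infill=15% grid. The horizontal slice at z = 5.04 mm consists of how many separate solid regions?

1

At z = 5.04 mm: the 16×19.5 cube contributes its full rectangle. The result has 1 disconnected region.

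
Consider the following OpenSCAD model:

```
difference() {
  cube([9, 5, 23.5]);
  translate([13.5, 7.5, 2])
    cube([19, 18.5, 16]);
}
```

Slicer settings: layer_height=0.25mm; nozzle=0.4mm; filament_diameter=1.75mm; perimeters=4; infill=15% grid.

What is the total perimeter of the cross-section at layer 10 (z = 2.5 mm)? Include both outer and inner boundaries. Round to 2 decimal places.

At z = 2.5 mm: the cube is present — its section is the full 9×5 rectangle (perimeter 28.00 mm); the 19×18.5 cube at (13.5, 7.5) contributes its full rectangle (perimeter 75.00 mm); Subtracting the remaining from the first: starting from the 9×5 cube, the 19×18.5 cube at (13.5, 7.5) misses the remaining region (no effect) — boundary = 28.00 mm. Overall, the cross-section is a single solid region. Total boundary length (outer) = 28.00 mm.

28.00 mm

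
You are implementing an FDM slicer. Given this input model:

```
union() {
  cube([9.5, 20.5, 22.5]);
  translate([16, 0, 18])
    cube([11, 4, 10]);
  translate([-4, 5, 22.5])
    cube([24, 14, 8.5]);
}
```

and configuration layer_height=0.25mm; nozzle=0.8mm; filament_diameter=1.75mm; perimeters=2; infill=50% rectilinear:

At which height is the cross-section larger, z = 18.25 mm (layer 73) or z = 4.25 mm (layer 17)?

Layer 73 (z = 18.25): the cube is present — its section is the full 9.5×20.5 rectangle (area 194.75 mm²); the cube at (16, 0) is present — its section is the full 11×4 rectangle (area 44.00 mm²); the cube at (-4, 5) is absent (z outside [22.5, 31]); Combining (union): the 2 present regions are separate (no shared area or edge), so areas and boundary lengths simply add and each stays a separate island — area = 238.75 mm². So its area = 238.75 mm². Layer 17 (z = 4.25): the 9.5×20.5 cube contributes its full rectangle (area 194.75 mm²); the cube at (16, 0) is absent (z outside [18, 28]); the cube at (-4, 5) does not reach this height (z outside [22.5, 31]); Taking the union: only the 9.5×20.5 cube is present, so the union is just that shape — area = 194.75 mm². So its area = 194.75 mm². Layer 73 is larger (238.75 vs 194.75 mm²).

layer 73 (z = 18.25 mm)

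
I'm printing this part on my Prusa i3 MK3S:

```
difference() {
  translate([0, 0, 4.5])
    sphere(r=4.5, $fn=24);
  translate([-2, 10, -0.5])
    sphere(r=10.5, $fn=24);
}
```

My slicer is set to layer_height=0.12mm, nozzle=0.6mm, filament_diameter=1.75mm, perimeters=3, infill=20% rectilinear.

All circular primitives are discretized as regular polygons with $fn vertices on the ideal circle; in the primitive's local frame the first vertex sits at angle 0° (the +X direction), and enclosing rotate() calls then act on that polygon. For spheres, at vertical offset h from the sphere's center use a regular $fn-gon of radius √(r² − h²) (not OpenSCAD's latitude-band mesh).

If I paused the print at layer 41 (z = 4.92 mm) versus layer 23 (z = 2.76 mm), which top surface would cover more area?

Layer 41 (z = 4.92): the r=4.5 sphere contributes a regular 24-gon of circumradius √(4.5²−0.42²) = 4.480 (area = (24/2)·4.480²·sin(360°/24) = 62.35 mm²); the sphere at (-2, 10): section is a regular 24-gon, circumradius = √(r²−h²) = √(10.5²−5.42²) = 8.993 (area = (24/2)·8.993²·sin(360°/24) = 251.18 mm²); After the difference (first − rest): starting from the r=4.5 sphere (62.35 mm²), the r=10.5 sphere at (-2, 10) partially overlaps it — only the 17.48 mm² overlap (of its 251.18 mm²) is removed, clipping the outline — area = 44.87 mm². So its area = 44.87 mm². Layer 23 (z = 2.76): the r=4.5 sphere contributes a regular 24-gon of circumradius √(4.5²−1.74²) = 4.150 (area = (24/2)·4.150²·sin(360°/24) = 53.49 mm²); the r=10.5 sphere at (-2, 10) contributes a regular 24-gon of circumradius √(10.5²−3.26²) = 9.981 (area = (24/2)·9.981²·sin(360°/24) = 309.41 mm²); Subtracting the remaining from the first: starting from the r=4.5 sphere (53.49 mm²), the r=10.5 sphere at (-2, 10) partially overlaps it — only the 22.18 mm² overlap (of its 309.41 mm²) is removed, clipping the outline — area = 31.31 mm². So its area = 31.31 mm². Layer 41 is larger (44.87 vs 31.31 mm²).

layer 41 (z = 4.92 mm)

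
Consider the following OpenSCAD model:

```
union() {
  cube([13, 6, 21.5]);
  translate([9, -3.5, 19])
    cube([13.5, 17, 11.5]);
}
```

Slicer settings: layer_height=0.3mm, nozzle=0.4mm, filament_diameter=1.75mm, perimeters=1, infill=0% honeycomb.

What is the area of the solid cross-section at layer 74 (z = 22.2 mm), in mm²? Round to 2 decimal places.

229.50 mm²

At z = 22.2 mm: the cube is not intersected at this z (z outside [0, 21.5]); the cube at (9, -3.5) is present — its section is the full 13.5×17 rectangle (area 229.50 mm²); Merging all regions: only the 13.5×17 cube at (9, -3.5) is present, so the union is just that shape — area = 229.50 mm². Overall, the cross-section is a single solid region. Net area = 229.50 mm².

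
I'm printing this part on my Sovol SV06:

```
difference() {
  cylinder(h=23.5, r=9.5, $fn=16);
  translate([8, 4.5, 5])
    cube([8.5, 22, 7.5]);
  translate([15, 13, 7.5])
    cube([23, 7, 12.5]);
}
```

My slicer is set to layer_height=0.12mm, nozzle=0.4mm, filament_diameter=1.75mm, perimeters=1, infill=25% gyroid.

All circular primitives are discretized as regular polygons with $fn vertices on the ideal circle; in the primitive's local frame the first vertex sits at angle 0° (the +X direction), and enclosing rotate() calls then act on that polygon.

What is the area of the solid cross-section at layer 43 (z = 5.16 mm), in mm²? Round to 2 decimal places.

276.27 mm²

At z = 5.16 mm: the r=9.5 cylinder contributes a regular 16-gon of circumradius 9.5 (area = (16/2)·9.500²·sin(360°/16) = 276.30 mm²); the 8.5×22 cube at (8, 4.5) contributes its full rectangle (area 187.00 mm²); the cube at (15, 13) is not intersected at this z (z outside [7.5, 20]); After the difference (first − rest): starting from the r=9.5 cylinder (276.30 mm²), the 8.5×22 cube at (8, 4.5) partially overlaps it — only the 0.03 mm² overlap (of its 187.00 mm²) is removed, clipping the outline — area = 276.27 mm². Overall, the cross-section is a single solid region. Net area = 276.27 mm².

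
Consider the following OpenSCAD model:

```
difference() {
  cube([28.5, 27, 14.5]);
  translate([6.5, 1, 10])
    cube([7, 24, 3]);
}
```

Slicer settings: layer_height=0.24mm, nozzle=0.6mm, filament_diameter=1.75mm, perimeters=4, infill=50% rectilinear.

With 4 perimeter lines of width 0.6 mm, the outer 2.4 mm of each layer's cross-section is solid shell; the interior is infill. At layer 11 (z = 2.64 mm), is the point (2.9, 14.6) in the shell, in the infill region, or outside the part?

At z = 2.64 mm: the 28.5×27 cube contributes its full rectangle; the cube at (6.5, 1) is not intersected at this z (z outside [10, 13]); Subtracting the remaining from the first: none of the subtracted shapes is present at this height, so the 28.5×27 cube is unchanged — 1 connected region. Overall, the cross-section is a single solid region. The nearest boundary edge runs (0.00, 27.00)→(0.00, 0.00); distance from the point to it = 2.90 mm. The point is inside the cross-section and 2.90 mm from the nearest boundary — more than the 2.4 mm shell width (4 × 0.6), so it's in the infill interior.

infill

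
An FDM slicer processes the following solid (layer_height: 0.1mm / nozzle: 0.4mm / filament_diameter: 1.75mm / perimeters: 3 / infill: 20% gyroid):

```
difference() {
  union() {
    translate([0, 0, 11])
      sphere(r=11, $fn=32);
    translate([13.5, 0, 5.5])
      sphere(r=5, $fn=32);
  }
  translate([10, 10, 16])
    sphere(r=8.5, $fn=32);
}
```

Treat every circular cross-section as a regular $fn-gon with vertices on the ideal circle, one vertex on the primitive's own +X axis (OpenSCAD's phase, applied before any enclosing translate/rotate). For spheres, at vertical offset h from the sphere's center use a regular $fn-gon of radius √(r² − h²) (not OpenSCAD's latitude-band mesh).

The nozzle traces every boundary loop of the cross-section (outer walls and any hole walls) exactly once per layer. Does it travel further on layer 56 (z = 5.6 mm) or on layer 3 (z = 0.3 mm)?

layer 56 (z = 5.6 mm)

Layer 56 (z = 5.6): the r=11 sphere slices to a regular 32-gon of circumradius 9.583 (√(r²−h²) with h=5.4 from center) (perimeter = 2·32·9.583·sin(180°/32) = 60.12 mm); the r=5 sphere at (13.5, 0) contributes a regular 32-gon of circumradius √(5²−0.1²) = 4.999 (perimeter = 2·32·4.999·sin(180°/32) = 31.36 mm); Combining (union): the regions partially overlap (shared area 3.54 mm²), so the edge portions inside another operand are dropped and the merged outline is re-measured after clipping — boundary = 81.08 mm; the sphere at (10, 10) is not intersected at this z (|z−center|=10.400 > r=8.5); After the difference (first − rest): none of the subtracted shapes is present at this height, so that combined region is unchanged — boundary = 81.08 mm. So its perimeter = 81.08 mm. Layer 3 (z = 0.3): the sphere: section is a regular 32-gon, circumradius = √(r²−h²) = √(11²−10.7²) = 2.551 (perimeter = 2·32·2.551·sin(180°/32) = 16.01 mm); the sphere at (13.5, 0) does not reach this height (|z−center|=5.200 > r=5); Merging all regions: only the r=11 sphere is present, so the union is just that shape — boundary = 16.01 mm; the sphere at (10, 10) is not intersected at this z (|z−center|=15.700 > r=8.5); Subtracting the remaining from the first: none of the subtracted shapes is present at this height, so the result so far is unchanged — boundary = 16.01 mm. So its perimeter = 16.01 mm. Layer 56 is larger (81.08 vs 16.01 mm).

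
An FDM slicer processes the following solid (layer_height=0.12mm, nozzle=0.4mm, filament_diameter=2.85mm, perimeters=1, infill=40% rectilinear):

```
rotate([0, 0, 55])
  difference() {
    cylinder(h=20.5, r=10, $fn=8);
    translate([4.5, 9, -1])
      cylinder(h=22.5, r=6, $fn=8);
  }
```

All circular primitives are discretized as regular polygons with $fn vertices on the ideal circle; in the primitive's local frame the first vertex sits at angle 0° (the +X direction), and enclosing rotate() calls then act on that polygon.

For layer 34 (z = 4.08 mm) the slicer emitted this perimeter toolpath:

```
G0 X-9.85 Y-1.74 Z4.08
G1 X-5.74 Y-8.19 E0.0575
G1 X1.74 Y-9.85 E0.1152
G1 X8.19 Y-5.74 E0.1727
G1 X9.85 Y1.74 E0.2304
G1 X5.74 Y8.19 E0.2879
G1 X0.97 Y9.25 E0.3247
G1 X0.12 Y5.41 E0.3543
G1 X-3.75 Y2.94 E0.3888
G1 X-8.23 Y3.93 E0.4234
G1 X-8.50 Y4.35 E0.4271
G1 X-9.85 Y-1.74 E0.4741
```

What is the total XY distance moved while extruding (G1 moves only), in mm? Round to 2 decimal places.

Sum the Euclidean lengths of each G1 segment: total = 63.00 mm.

63.00 mm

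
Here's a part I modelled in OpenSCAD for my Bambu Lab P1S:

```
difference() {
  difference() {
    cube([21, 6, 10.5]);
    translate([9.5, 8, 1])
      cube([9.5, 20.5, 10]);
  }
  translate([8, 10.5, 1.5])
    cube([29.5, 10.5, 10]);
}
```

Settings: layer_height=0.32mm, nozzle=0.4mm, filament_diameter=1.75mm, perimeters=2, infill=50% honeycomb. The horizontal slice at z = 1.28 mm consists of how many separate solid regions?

1

At z = 1.28 mm: the cube is present — its section is the full 21×6 rectangle; the 9.5×20.5 cube at (9.5, 8) contributes its full rectangle; Taking the first minus the rest: starting from the 21×6 cube, the 9.5×20.5 cube at (9.5, 8) misses the remaining region (no effect) — 1 connected region; the cube at (8, 10.5) does not reach this height (z outside [1.5, 11.5]); Subtracting the remaining from the first: none of the subtracted shapes is present at this height, so the result so far is unchanged — 1 connected region. The result has 1 disconnected region.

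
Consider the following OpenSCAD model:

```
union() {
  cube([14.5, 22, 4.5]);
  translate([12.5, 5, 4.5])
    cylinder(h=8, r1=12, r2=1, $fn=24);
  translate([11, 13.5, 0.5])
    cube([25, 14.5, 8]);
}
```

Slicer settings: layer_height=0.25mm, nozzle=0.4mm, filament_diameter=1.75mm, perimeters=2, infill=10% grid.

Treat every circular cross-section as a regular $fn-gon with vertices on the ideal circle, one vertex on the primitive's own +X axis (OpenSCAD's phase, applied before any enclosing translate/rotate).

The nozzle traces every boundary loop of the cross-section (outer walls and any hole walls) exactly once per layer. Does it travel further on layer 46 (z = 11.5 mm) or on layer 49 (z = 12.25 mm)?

layer 46 (z = 11.5 mm)

Layer 46 (z = 11.5): the cube is absent (z outside [0, 4.5]); the cone at (12.5, 5): at t=0.875 of its height the radius interpolates to r₁+(r₂−r₁)t = 2.375, giving a regular 24-gon of that circumradius (perimeter = 2·24·2.375·sin(180°/24) = 14.88 mm); the cube at (11, 13.5) is not intersected at this z (z outside [0.5, 8.5]); Merging all regions: only the cone at (12.5, 5) is present, so the union is just that shape — boundary = 14.88 mm. So its perimeter = 14.88 mm. Layer 49 (z = 12.25): the cube does not reach this height (z outside [0, 4.5]); the cone at (12.5, 5): at t=0.969 of its height the radius interpolates to r₁+(r₂−r₁)t = 1.344, giving a regular 24-gon of that circumradius (perimeter = 2·24·1.344·sin(180°/24) = 8.42 mm); the cube at (11, 13.5) is absent (z outside [0.5, 8.5]); Combining (union): only the cone at (12.5, 5) is present, so the union is just that shape — boundary = 8.42 mm. So its perimeter = 8.42 mm. Layer 46 is larger (14.88 vs 8.42 mm).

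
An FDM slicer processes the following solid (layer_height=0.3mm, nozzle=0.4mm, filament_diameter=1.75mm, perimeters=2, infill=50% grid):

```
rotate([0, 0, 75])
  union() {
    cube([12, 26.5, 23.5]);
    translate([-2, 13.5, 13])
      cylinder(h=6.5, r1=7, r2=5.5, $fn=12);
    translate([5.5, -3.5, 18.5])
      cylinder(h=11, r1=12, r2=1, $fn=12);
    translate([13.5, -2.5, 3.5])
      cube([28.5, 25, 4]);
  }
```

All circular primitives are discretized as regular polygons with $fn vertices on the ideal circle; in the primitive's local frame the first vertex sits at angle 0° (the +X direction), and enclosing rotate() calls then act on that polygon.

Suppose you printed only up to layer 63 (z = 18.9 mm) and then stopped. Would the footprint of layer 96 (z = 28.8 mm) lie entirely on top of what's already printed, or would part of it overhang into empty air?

entirely on top

Compare the two slices. At z = 18.9: the cube (footprint 12×26.5) is included at this height (area 318.00 mm²); the cone at (-2, 13.5): at t=0.908 of its height the radius interpolates to r₁+(r₂−r₁)t = 5.638, giving a regular 12-gon of that circumradius (area = (12/2)·5.638²·sin(360°/12) = 95.38 mm²); the cone at (5.5, -3.5): at t=0.036 of its height the radius interpolates to r₁+(r₂−r₁)t = 11.600, giving a regular 12-gon of that circumradius (area = (12/2)·11.600²·sin(360°/12) = 403.68 mm²); the cube at (13.5, -2.5) does not reach this height (z outside [3.5, 7.5]); Merging all regions: the regions partially overlap — summed areas 817.06 mm² minus the doubly-counted overlap 113.51 mm² gives 703.54 mm² — area = 703.54 mm²; (whole slice rotated 75° about Z — lengths, areas and connectivity unchanged). At z = 28.8: the cube does not reach this height (z outside [0, 23.5]); the cone at (-2, 13.5) does not reach this height (z outside [13, 19.5]); the cone at (5.5, -3.5) contributes a regular 12-gon of circumradius 1.700 (interpolated between r1=12 and r2=1 at t=0.936) (area = (12/2)·1.700²·sin(360°/12) = 8.67 mm²); the cube at (13.5, -2.5) does not reach this height (z outside [3.5, 7.5]); Taking the union: only the cone at (5.5, -3.5) is present, so the union is just that shape — area = 8.67 mm²; (whole slice rotated 75° about Z — lengths, areas and connectivity unchanged). Checking containment: the cross-section at z = 28.8 is a subset of the cross-section at z = 18.9.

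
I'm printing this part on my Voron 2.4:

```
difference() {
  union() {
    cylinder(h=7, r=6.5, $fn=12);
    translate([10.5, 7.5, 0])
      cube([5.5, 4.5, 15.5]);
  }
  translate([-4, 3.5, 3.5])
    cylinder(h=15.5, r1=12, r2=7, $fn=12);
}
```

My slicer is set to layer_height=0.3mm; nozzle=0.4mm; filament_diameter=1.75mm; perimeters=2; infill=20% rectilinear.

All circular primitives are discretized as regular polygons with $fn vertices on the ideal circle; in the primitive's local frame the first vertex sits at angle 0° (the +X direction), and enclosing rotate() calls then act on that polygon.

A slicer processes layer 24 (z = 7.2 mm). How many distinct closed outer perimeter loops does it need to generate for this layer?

1

At z = 7.2 mm: the cylinder is absent (z outside [0, 7]); the cube at (10.5, 7.5) is present — its section is the full 5.5×4.5 rectangle; Merging all regions: only the 5.5×4.5 cube at (10.5, 7.5) is present, so the union is just that shape — 1 connected region; the cone at (-4, 3.5) contributes a regular 12-gon of circumradius 10.806 (interpolated between r1=12 and r2=7 at t=0.239); After the difference (first − rest): starting from that combined region, the cone at (-4, 3.5) misses the remaining region (no effect) — 1 connected region. The result has 1 disconnected region.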